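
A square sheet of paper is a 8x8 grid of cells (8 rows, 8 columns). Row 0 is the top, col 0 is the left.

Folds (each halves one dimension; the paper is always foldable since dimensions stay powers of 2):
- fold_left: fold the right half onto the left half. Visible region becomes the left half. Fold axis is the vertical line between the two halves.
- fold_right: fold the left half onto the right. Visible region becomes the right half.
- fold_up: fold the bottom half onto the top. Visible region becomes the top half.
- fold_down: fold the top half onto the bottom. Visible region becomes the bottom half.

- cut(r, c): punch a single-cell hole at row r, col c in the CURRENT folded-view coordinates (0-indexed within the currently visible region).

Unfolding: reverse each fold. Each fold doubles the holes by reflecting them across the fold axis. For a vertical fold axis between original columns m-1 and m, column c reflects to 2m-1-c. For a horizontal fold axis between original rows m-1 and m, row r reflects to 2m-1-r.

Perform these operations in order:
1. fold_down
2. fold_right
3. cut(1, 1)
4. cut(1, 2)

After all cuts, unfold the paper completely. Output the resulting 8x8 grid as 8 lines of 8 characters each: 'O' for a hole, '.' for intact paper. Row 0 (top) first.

Answer: ........
........
.OO..OO.
........
........
.OO..OO.
........
........

Derivation:
Op 1 fold_down: fold axis h@4; visible region now rows[4,8) x cols[0,8) = 4x8
Op 2 fold_right: fold axis v@4; visible region now rows[4,8) x cols[4,8) = 4x4
Op 3 cut(1, 1): punch at orig (5,5); cuts so far [(5, 5)]; region rows[4,8) x cols[4,8) = 4x4
Op 4 cut(1, 2): punch at orig (5,6); cuts so far [(5, 5), (5, 6)]; region rows[4,8) x cols[4,8) = 4x4
Unfold 1 (reflect across v@4): 4 holes -> [(5, 1), (5, 2), (5, 5), (5, 6)]
Unfold 2 (reflect across h@4): 8 holes -> [(2, 1), (2, 2), (2, 5), (2, 6), (5, 1), (5, 2), (5, 5), (5, 6)]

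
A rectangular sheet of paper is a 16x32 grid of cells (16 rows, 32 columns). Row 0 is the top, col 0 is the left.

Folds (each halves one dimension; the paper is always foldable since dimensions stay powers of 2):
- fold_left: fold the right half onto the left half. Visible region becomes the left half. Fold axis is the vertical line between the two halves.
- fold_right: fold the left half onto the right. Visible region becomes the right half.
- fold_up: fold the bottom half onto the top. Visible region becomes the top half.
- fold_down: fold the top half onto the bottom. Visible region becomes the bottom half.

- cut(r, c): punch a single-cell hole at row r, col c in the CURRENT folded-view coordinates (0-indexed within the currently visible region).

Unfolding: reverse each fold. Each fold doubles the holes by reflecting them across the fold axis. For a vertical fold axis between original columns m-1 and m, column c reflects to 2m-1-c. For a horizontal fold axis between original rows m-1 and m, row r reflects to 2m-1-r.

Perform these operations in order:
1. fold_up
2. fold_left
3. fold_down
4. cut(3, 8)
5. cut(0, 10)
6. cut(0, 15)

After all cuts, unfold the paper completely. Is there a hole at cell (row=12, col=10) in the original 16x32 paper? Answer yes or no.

Answer: yes

Derivation:
Op 1 fold_up: fold axis h@8; visible region now rows[0,8) x cols[0,32) = 8x32
Op 2 fold_left: fold axis v@16; visible region now rows[0,8) x cols[0,16) = 8x16
Op 3 fold_down: fold axis h@4; visible region now rows[4,8) x cols[0,16) = 4x16
Op 4 cut(3, 8): punch at orig (7,8); cuts so far [(7, 8)]; region rows[4,8) x cols[0,16) = 4x16
Op 5 cut(0, 10): punch at orig (4,10); cuts so far [(4, 10), (7, 8)]; region rows[4,8) x cols[0,16) = 4x16
Op 6 cut(0, 15): punch at orig (4,15); cuts so far [(4, 10), (4, 15), (7, 8)]; region rows[4,8) x cols[0,16) = 4x16
Unfold 1 (reflect across h@4): 6 holes -> [(0, 8), (3, 10), (3, 15), (4, 10), (4, 15), (7, 8)]
Unfold 2 (reflect across v@16): 12 holes -> [(0, 8), (0, 23), (3, 10), (3, 15), (3, 16), (3, 21), (4, 10), (4, 15), (4, 16), (4, 21), (7, 8), (7, 23)]
Unfold 3 (reflect across h@8): 24 holes -> [(0, 8), (0, 23), (3, 10), (3, 15), (3, 16), (3, 21), (4, 10), (4, 15), (4, 16), (4, 21), (7, 8), (7, 23), (8, 8), (8, 23), (11, 10), (11, 15), (11, 16), (11, 21), (12, 10), (12, 15), (12, 16), (12, 21), (15, 8), (15, 23)]
Holes: [(0, 8), (0, 23), (3, 10), (3, 15), (3, 16), (3, 21), (4, 10), (4, 15), (4, 16), (4, 21), (7, 8), (7, 23), (8, 8), (8, 23), (11, 10), (11, 15), (11, 16), (11, 21), (12, 10), (12, 15), (12, 16), (12, 21), (15, 8), (15, 23)]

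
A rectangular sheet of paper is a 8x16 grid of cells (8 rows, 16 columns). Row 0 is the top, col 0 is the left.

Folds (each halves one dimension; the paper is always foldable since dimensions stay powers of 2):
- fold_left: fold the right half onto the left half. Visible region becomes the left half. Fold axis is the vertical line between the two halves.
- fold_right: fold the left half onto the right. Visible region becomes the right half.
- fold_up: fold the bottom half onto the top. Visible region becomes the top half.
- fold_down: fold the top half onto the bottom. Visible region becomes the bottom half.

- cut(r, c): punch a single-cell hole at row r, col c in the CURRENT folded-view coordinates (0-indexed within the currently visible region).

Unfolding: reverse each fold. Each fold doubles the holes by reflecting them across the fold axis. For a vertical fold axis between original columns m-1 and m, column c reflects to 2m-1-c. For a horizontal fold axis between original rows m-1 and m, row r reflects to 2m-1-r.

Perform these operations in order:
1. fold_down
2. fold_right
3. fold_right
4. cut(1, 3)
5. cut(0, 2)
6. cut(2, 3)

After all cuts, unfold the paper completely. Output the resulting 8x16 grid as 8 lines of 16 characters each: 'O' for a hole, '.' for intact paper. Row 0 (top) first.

Answer: ................
O......OO......O
O......OO......O
.O....O..O....O.
.O....O..O....O.
O......OO......O
O......OO......O
................

Derivation:
Op 1 fold_down: fold axis h@4; visible region now rows[4,8) x cols[0,16) = 4x16
Op 2 fold_right: fold axis v@8; visible region now rows[4,8) x cols[8,16) = 4x8
Op 3 fold_right: fold axis v@12; visible region now rows[4,8) x cols[12,16) = 4x4
Op 4 cut(1, 3): punch at orig (5,15); cuts so far [(5, 15)]; region rows[4,8) x cols[12,16) = 4x4
Op 5 cut(0, 2): punch at orig (4,14); cuts so far [(4, 14), (5, 15)]; region rows[4,8) x cols[12,16) = 4x4
Op 6 cut(2, 3): punch at orig (6,15); cuts so far [(4, 14), (5, 15), (6, 15)]; region rows[4,8) x cols[12,16) = 4x4
Unfold 1 (reflect across v@12): 6 holes -> [(4, 9), (4, 14), (5, 8), (5, 15), (6, 8), (6, 15)]
Unfold 2 (reflect across v@8): 12 holes -> [(4, 1), (4, 6), (4, 9), (4, 14), (5, 0), (5, 7), (5, 8), (5, 15), (6, 0), (6, 7), (6, 8), (6, 15)]
Unfold 3 (reflect across h@4): 24 holes -> [(1, 0), (1, 7), (1, 8), (1, 15), (2, 0), (2, 7), (2, 8), (2, 15), (3, 1), (3, 6), (3, 9), (3, 14), (4, 1), (4, 6), (4, 9), (4, 14), (5, 0), (5, 7), (5, 8), (5, 15), (6, 0), (6, 7), (6, 8), (6, 15)]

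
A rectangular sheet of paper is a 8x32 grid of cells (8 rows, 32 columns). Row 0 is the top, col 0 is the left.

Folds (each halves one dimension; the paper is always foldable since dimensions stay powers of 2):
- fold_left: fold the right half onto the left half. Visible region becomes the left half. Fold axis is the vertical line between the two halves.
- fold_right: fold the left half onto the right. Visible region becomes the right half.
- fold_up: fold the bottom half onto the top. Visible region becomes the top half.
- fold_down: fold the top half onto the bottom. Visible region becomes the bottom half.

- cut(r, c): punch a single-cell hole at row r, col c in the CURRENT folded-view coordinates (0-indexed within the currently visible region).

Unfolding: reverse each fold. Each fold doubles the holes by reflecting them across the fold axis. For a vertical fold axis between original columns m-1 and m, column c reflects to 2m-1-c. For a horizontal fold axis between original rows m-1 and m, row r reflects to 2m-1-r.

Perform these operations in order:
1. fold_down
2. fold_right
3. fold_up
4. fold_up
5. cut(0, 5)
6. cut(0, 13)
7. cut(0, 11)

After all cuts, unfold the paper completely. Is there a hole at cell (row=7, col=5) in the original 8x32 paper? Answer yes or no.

Answer: no

Derivation:
Op 1 fold_down: fold axis h@4; visible region now rows[4,8) x cols[0,32) = 4x32
Op 2 fold_right: fold axis v@16; visible region now rows[4,8) x cols[16,32) = 4x16
Op 3 fold_up: fold axis h@6; visible region now rows[4,6) x cols[16,32) = 2x16
Op 4 fold_up: fold axis h@5; visible region now rows[4,5) x cols[16,32) = 1x16
Op 5 cut(0, 5): punch at orig (4,21); cuts so far [(4, 21)]; region rows[4,5) x cols[16,32) = 1x16
Op 6 cut(0, 13): punch at orig (4,29); cuts so far [(4, 21), (4, 29)]; region rows[4,5) x cols[16,32) = 1x16
Op 7 cut(0, 11): punch at orig (4,27); cuts so far [(4, 21), (4, 27), (4, 29)]; region rows[4,5) x cols[16,32) = 1x16
Unfold 1 (reflect across h@5): 6 holes -> [(4, 21), (4, 27), (4, 29), (5, 21), (5, 27), (5, 29)]
Unfold 2 (reflect across h@6): 12 holes -> [(4, 21), (4, 27), (4, 29), (5, 21), (5, 27), (5, 29), (6, 21), (6, 27), (6, 29), (7, 21), (7, 27), (7, 29)]
Unfold 3 (reflect across v@16): 24 holes -> [(4, 2), (4, 4), (4, 10), (4, 21), (4, 27), (4, 29), (5, 2), (5, 4), (5, 10), (5, 21), (5, 27), (5, 29), (6, 2), (6, 4), (6, 10), (6, 21), (6, 27), (6, 29), (7, 2), (7, 4), (7, 10), (7, 21), (7, 27), (7, 29)]
Unfold 4 (reflect across h@4): 48 holes -> [(0, 2), (0, 4), (0, 10), (0, 21), (0, 27), (0, 29), (1, 2), (1, 4), (1, 10), (1, 21), (1, 27), (1, 29), (2, 2), (2, 4), (2, 10), (2, 21), (2, 27), (2, 29), (3, 2), (3, 4), (3, 10), (3, 21), (3, 27), (3, 29), (4, 2), (4, 4), (4, 10), (4, 21), (4, 27), (4, 29), (5, 2), (5, 4), (5, 10), (5, 21), (5, 27), (5, 29), (6, 2), (6, 4), (6, 10), (6, 21), (6, 27), (6, 29), (7, 2), (7, 4), (7, 10), (7, 21), (7, 27), (7, 29)]
Holes: [(0, 2), (0, 4), (0, 10), (0, 21), (0, 27), (0, 29), (1, 2), (1, 4), (1, 10), (1, 21), (1, 27), (1, 29), (2, 2), (2, 4), (2, 10), (2, 21), (2, 27), (2, 29), (3, 2), (3, 4), (3, 10), (3, 21), (3, 27), (3, 29), (4, 2), (4, 4), (4, 10), (4, 21), (4, 27), (4, 29), (5, 2), (5, 4), (5, 10), (5, 21), (5, 27), (5, 29), (6, 2), (6, 4), (6, 10), (6, 21), (6, 27), (6, 29), (7, 2), (7, 4), (7, 10), (7, 21), (7, 27), (7, 29)]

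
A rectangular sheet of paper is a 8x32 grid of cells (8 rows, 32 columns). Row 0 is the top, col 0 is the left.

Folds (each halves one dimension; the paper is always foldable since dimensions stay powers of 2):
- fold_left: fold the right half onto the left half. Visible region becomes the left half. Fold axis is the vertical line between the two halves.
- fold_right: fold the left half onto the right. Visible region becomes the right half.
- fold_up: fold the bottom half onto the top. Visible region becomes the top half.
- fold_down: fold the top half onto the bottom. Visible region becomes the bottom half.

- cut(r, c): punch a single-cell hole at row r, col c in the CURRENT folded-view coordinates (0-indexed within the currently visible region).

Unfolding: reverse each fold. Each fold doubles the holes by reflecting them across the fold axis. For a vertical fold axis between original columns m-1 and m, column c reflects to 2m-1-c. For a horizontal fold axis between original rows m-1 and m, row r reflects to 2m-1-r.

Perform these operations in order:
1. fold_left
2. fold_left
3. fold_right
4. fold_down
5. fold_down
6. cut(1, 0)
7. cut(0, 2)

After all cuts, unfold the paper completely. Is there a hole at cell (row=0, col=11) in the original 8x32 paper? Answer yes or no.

Op 1 fold_left: fold axis v@16; visible region now rows[0,8) x cols[0,16) = 8x16
Op 2 fold_left: fold axis v@8; visible region now rows[0,8) x cols[0,8) = 8x8
Op 3 fold_right: fold axis v@4; visible region now rows[0,8) x cols[4,8) = 8x4
Op 4 fold_down: fold axis h@4; visible region now rows[4,8) x cols[4,8) = 4x4
Op 5 fold_down: fold axis h@6; visible region now rows[6,8) x cols[4,8) = 2x4
Op 6 cut(1, 0): punch at orig (7,4); cuts so far [(7, 4)]; region rows[6,8) x cols[4,8) = 2x4
Op 7 cut(0, 2): punch at orig (6,6); cuts so far [(6, 6), (7, 4)]; region rows[6,8) x cols[4,8) = 2x4
Unfold 1 (reflect across h@6): 4 holes -> [(4, 4), (5, 6), (6, 6), (7, 4)]
Unfold 2 (reflect across h@4): 8 holes -> [(0, 4), (1, 6), (2, 6), (3, 4), (4, 4), (5, 6), (6, 6), (7, 4)]
Unfold 3 (reflect across v@4): 16 holes -> [(0, 3), (0, 4), (1, 1), (1, 6), (2, 1), (2, 6), (3, 3), (3, 4), (4, 3), (4, 4), (5, 1), (5, 6), (6, 1), (6, 6), (7, 3), (7, 4)]
Unfold 4 (reflect across v@8): 32 holes -> [(0, 3), (0, 4), (0, 11), (0, 12), (1, 1), (1, 6), (1, 9), (1, 14), (2, 1), (2, 6), (2, 9), (2, 14), (3, 3), (3, 4), (3, 11), (3, 12), (4, 3), (4, 4), (4, 11), (4, 12), (5, 1), (5, 6), (5, 9), (5, 14), (6, 1), (6, 6), (6, 9), (6, 14), (7, 3), (7, 4), (7, 11), (7, 12)]
Unfold 5 (reflect across v@16): 64 holes -> [(0, 3), (0, 4), (0, 11), (0, 12), (0, 19), (0, 20), (0, 27), (0, 28), (1, 1), (1, 6), (1, 9), (1, 14), (1, 17), (1, 22), (1, 25), (1, 30), (2, 1), (2, 6), (2, 9), (2, 14), (2, 17), (2, 22), (2, 25), (2, 30), (3, 3), (3, 4), (3, 11), (3, 12), (3, 19), (3, 20), (3, 27), (3, 28), (4, 3), (4, 4), (4, 11), (4, 12), (4, 19), (4, 20), (4, 27), (4, 28), (5, 1), (5, 6), (5, 9), (5, 14), (5, 17), (5, 22), (5, 25), (5, 30), (6, 1), (6, 6), (6, 9), (6, 14), (6, 17), (6, 22), (6, 25), (6, 30), (7, 3), (7, 4), (7, 11), (7, 12), (7, 19), (7, 20), (7, 27), (7, 28)]
Holes: [(0, 3), (0, 4), (0, 11), (0, 12), (0, 19), (0, 20), (0, 27), (0, 28), (1, 1), (1, 6), (1, 9), (1, 14), (1, 17), (1, 22), (1, 25), (1, 30), (2, 1), (2, 6), (2, 9), (2, 14), (2, 17), (2, 22), (2, 25), (2, 30), (3, 3), (3, 4), (3, 11), (3, 12), (3, 19), (3, 20), (3, 27), (3, 28), (4, 3), (4, 4), (4, 11), (4, 12), (4, 19), (4, 20), (4, 27), (4, 28), (5, 1), (5, 6), (5, 9), (5, 14), (5, 17), (5, 22), (5, 25), (5, 30), (6, 1), (6, 6), (6, 9), (6, 14), (6, 17), (6, 22), (6, 25), (6, 30), (7, 3), (7, 4), (7, 11), (7, 12), (7, 19), (7, 20), (7, 27), (7, 28)]

Answer: yes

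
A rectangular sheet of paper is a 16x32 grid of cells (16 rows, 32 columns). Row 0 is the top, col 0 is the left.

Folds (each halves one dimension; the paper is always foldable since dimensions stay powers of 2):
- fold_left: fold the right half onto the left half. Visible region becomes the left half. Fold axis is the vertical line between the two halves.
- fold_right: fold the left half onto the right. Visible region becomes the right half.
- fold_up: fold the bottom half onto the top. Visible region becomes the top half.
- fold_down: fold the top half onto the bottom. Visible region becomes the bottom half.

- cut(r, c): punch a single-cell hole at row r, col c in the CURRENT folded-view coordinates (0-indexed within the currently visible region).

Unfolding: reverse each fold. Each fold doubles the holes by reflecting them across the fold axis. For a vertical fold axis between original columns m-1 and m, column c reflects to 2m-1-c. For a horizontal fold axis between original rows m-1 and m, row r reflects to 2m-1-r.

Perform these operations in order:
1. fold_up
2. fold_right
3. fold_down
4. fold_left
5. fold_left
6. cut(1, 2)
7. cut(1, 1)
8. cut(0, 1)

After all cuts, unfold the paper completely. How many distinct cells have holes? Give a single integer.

Op 1 fold_up: fold axis h@8; visible region now rows[0,8) x cols[0,32) = 8x32
Op 2 fold_right: fold axis v@16; visible region now rows[0,8) x cols[16,32) = 8x16
Op 3 fold_down: fold axis h@4; visible region now rows[4,8) x cols[16,32) = 4x16
Op 4 fold_left: fold axis v@24; visible region now rows[4,8) x cols[16,24) = 4x8
Op 5 fold_left: fold axis v@20; visible region now rows[4,8) x cols[16,20) = 4x4
Op 6 cut(1, 2): punch at orig (5,18); cuts so far [(5, 18)]; region rows[4,8) x cols[16,20) = 4x4
Op 7 cut(1, 1): punch at orig (5,17); cuts so far [(5, 17), (5, 18)]; region rows[4,8) x cols[16,20) = 4x4
Op 8 cut(0, 1): punch at orig (4,17); cuts so far [(4, 17), (5, 17), (5, 18)]; region rows[4,8) x cols[16,20) = 4x4
Unfold 1 (reflect across v@20): 6 holes -> [(4, 17), (4, 22), (5, 17), (5, 18), (5, 21), (5, 22)]
Unfold 2 (reflect across v@24): 12 holes -> [(4, 17), (4, 22), (4, 25), (4, 30), (5, 17), (5, 18), (5, 21), (5, 22), (5, 25), (5, 26), (5, 29), (5, 30)]
Unfold 3 (reflect across h@4): 24 holes -> [(2, 17), (2, 18), (2, 21), (2, 22), (2, 25), (2, 26), (2, 29), (2, 30), (3, 17), (3, 22), (3, 25), (3, 30), (4, 17), (4, 22), (4, 25), (4, 30), (5, 17), (5, 18), (5, 21), (5, 22), (5, 25), (5, 26), (5, 29), (5, 30)]
Unfold 4 (reflect across v@16): 48 holes -> [(2, 1), (2, 2), (2, 5), (2, 6), (2, 9), (2, 10), (2, 13), (2, 14), (2, 17), (2, 18), (2, 21), (2, 22), (2, 25), (2, 26), (2, 29), (2, 30), (3, 1), (3, 6), (3, 9), (3, 14), (3, 17), (3, 22), (3, 25), (3, 30), (4, 1), (4, 6), (4, 9), (4, 14), (4, 17), (4, 22), (4, 25), (4, 30), (5, 1), (5, 2), (5, 5), (5, 6), (5, 9), (5, 10), (5, 13), (5, 14), (5, 17), (5, 18), (5, 21), (5, 22), (5, 25), (5, 26), (5, 29), (5, 30)]
Unfold 5 (reflect across h@8): 96 holes -> [(2, 1), (2, 2), (2, 5), (2, 6), (2, 9), (2, 10), (2, 13), (2, 14), (2, 17), (2, 18), (2, 21), (2, 22), (2, 25), (2, 26), (2, 29), (2, 30), (3, 1), (3, 6), (3, 9), (3, 14), (3, 17), (3, 22), (3, 25), (3, 30), (4, 1), (4, 6), (4, 9), (4, 14), (4, 17), (4, 22), (4, 25), (4, 30), (5, 1), (5, 2), (5, 5), (5, 6), (5, 9), (5, 10), (5, 13), (5, 14), (5, 17), (5, 18), (5, 21), (5, 22), (5, 25), (5, 26), (5, 29), (5, 30), (10, 1), (10, 2), (10, 5), (10, 6), (10, 9), (10, 10), (10, 13), (10, 14), (10, 17), (10, 18), (10, 21), (10, 22), (10, 25), (10, 26), (10, 29), (10, 30), (11, 1), (11, 6), (11, 9), (11, 14), (11, 17), (11, 22), (11, 25), (11, 30), (12, 1), (12, 6), (12, 9), (12, 14), (12, 17), (12, 22), (12, 25), (12, 30), (13, 1), (13, 2), (13, 5), (13, 6), (13, 9), (13, 10), (13, 13), (13, 14), (13, 17), (13, 18), (13, 21), (13, 22), (13, 25), (13, 26), (13, 29), (13, 30)]

Answer: 96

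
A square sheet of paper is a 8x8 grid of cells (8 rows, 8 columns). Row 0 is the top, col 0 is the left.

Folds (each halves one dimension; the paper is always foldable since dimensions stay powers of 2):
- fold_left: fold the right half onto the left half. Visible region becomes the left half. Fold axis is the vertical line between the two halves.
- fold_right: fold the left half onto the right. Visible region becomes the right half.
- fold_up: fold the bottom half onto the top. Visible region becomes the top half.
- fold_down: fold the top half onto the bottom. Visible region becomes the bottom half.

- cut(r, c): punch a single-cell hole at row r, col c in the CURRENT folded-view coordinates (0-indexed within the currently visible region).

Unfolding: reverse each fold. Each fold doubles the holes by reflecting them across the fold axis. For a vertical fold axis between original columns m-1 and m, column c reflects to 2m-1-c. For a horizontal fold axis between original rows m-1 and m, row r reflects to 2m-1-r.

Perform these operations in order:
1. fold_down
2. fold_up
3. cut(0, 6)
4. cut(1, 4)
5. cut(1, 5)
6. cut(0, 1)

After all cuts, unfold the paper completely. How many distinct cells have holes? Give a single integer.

Answer: 16

Derivation:
Op 1 fold_down: fold axis h@4; visible region now rows[4,8) x cols[0,8) = 4x8
Op 2 fold_up: fold axis h@6; visible region now rows[4,6) x cols[0,8) = 2x8
Op 3 cut(0, 6): punch at orig (4,6); cuts so far [(4, 6)]; region rows[4,6) x cols[0,8) = 2x8
Op 4 cut(1, 4): punch at orig (5,4); cuts so far [(4, 6), (5, 4)]; region rows[4,6) x cols[0,8) = 2x8
Op 5 cut(1, 5): punch at orig (5,5); cuts so far [(4, 6), (5, 4), (5, 5)]; region rows[4,6) x cols[0,8) = 2x8
Op 6 cut(0, 1): punch at orig (4,1); cuts so far [(4, 1), (4, 6), (5, 4), (5, 5)]; region rows[4,6) x cols[0,8) = 2x8
Unfold 1 (reflect across h@6): 8 holes -> [(4, 1), (4, 6), (5, 4), (5, 5), (6, 4), (6, 5), (7, 1), (7, 6)]
Unfold 2 (reflect across h@4): 16 holes -> [(0, 1), (0, 6), (1, 4), (1, 5), (2, 4), (2, 5), (3, 1), (3, 6), (4, 1), (4, 6), (5, 4), (5, 5), (6, 4), (6, 5), (7, 1), (7, 6)]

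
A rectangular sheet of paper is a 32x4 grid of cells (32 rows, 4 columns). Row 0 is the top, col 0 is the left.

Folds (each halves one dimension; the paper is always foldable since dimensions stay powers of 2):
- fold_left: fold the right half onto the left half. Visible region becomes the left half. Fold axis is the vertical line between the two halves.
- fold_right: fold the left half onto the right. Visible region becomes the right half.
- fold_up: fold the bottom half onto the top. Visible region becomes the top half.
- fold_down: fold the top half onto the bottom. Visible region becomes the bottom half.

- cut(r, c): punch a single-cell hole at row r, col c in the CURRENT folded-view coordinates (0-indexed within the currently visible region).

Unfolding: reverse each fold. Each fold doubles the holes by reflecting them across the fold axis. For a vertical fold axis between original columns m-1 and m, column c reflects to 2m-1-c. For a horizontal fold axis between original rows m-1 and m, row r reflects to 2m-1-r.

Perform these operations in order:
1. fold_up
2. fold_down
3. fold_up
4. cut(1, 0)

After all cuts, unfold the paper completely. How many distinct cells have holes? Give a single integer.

Answer: 8

Derivation:
Op 1 fold_up: fold axis h@16; visible region now rows[0,16) x cols[0,4) = 16x4
Op 2 fold_down: fold axis h@8; visible region now rows[8,16) x cols[0,4) = 8x4
Op 3 fold_up: fold axis h@12; visible region now rows[8,12) x cols[0,4) = 4x4
Op 4 cut(1, 0): punch at orig (9,0); cuts so far [(9, 0)]; region rows[8,12) x cols[0,4) = 4x4
Unfold 1 (reflect across h@12): 2 holes -> [(9, 0), (14, 0)]
Unfold 2 (reflect across h@8): 4 holes -> [(1, 0), (6, 0), (9, 0), (14, 0)]
Unfold 3 (reflect across h@16): 8 holes -> [(1, 0), (6, 0), (9, 0), (14, 0), (17, 0), (22, 0), (25, 0), (30, 0)]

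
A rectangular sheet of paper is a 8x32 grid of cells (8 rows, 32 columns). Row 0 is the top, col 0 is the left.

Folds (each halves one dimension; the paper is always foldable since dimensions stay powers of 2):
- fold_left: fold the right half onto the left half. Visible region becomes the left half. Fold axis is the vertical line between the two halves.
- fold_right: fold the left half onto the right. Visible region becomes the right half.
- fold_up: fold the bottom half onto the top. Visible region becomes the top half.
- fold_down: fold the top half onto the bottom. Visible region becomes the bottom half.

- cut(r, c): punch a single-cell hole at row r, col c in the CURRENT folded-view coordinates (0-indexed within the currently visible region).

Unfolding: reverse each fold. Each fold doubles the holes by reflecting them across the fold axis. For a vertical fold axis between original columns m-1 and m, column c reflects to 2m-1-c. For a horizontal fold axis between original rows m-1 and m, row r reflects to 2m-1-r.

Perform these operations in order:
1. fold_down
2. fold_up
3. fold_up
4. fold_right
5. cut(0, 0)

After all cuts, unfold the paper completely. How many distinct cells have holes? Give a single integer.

Op 1 fold_down: fold axis h@4; visible region now rows[4,8) x cols[0,32) = 4x32
Op 2 fold_up: fold axis h@6; visible region now rows[4,6) x cols[0,32) = 2x32
Op 3 fold_up: fold axis h@5; visible region now rows[4,5) x cols[0,32) = 1x32
Op 4 fold_right: fold axis v@16; visible region now rows[4,5) x cols[16,32) = 1x16
Op 5 cut(0, 0): punch at orig (4,16); cuts so far [(4, 16)]; region rows[4,5) x cols[16,32) = 1x16
Unfold 1 (reflect across v@16): 2 holes -> [(4, 15), (4, 16)]
Unfold 2 (reflect across h@5): 4 holes -> [(4, 15), (4, 16), (5, 15), (5, 16)]
Unfold 3 (reflect across h@6): 8 holes -> [(4, 15), (4, 16), (5, 15), (5, 16), (6, 15), (6, 16), (7, 15), (7, 16)]
Unfold 4 (reflect across h@4): 16 holes -> [(0, 15), (0, 16), (1, 15), (1, 16), (2, 15), (2, 16), (3, 15), (3, 16), (4, 15), (4, 16), (5, 15), (5, 16), (6, 15), (6, 16), (7, 15), (7, 16)]

Answer: 16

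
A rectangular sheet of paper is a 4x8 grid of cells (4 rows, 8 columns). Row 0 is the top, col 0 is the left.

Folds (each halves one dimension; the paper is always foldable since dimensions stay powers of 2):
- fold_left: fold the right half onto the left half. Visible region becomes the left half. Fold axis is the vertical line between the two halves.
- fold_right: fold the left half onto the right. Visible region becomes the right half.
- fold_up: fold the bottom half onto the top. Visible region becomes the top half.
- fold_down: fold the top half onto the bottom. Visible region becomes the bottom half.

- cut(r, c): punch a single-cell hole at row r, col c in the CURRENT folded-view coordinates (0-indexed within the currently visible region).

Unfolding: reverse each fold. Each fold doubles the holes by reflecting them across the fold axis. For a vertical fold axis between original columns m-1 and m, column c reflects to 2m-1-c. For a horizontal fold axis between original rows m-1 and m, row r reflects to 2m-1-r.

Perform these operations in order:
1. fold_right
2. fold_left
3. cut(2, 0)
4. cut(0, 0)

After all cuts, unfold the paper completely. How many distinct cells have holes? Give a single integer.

Answer: 8

Derivation:
Op 1 fold_right: fold axis v@4; visible region now rows[0,4) x cols[4,8) = 4x4
Op 2 fold_left: fold axis v@6; visible region now rows[0,4) x cols[4,6) = 4x2
Op 3 cut(2, 0): punch at orig (2,4); cuts so far [(2, 4)]; region rows[0,4) x cols[4,6) = 4x2
Op 4 cut(0, 0): punch at orig (0,4); cuts so far [(0, 4), (2, 4)]; region rows[0,4) x cols[4,6) = 4x2
Unfold 1 (reflect across v@6): 4 holes -> [(0, 4), (0, 7), (2, 4), (2, 7)]
Unfold 2 (reflect across v@4): 8 holes -> [(0, 0), (0, 3), (0, 4), (0, 7), (2, 0), (2, 3), (2, 4), (2, 7)]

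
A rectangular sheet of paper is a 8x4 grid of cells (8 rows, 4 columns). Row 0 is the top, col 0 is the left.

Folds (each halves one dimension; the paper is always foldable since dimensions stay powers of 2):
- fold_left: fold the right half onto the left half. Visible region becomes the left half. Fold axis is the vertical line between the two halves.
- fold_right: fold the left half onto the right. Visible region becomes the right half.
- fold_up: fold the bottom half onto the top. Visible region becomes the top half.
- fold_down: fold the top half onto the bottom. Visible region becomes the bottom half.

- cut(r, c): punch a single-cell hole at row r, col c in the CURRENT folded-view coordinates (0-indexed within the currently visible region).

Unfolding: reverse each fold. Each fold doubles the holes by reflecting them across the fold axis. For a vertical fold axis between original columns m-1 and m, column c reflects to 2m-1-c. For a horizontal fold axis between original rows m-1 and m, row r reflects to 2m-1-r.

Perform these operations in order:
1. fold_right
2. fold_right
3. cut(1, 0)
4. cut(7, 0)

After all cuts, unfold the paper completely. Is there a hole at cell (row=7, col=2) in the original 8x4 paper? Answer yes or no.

Answer: yes

Derivation:
Op 1 fold_right: fold axis v@2; visible region now rows[0,8) x cols[2,4) = 8x2
Op 2 fold_right: fold axis v@3; visible region now rows[0,8) x cols[3,4) = 8x1
Op 3 cut(1, 0): punch at orig (1,3); cuts so far [(1, 3)]; region rows[0,8) x cols[3,4) = 8x1
Op 4 cut(7, 0): punch at orig (7,3); cuts so far [(1, 3), (7, 3)]; region rows[0,8) x cols[3,4) = 8x1
Unfold 1 (reflect across v@3): 4 holes -> [(1, 2), (1, 3), (7, 2), (7, 3)]
Unfold 2 (reflect across v@2): 8 holes -> [(1, 0), (1, 1), (1, 2), (1, 3), (7, 0), (7, 1), (7, 2), (7, 3)]
Holes: [(1, 0), (1, 1), (1, 2), (1, 3), (7, 0), (7, 1), (7, 2), (7, 3)]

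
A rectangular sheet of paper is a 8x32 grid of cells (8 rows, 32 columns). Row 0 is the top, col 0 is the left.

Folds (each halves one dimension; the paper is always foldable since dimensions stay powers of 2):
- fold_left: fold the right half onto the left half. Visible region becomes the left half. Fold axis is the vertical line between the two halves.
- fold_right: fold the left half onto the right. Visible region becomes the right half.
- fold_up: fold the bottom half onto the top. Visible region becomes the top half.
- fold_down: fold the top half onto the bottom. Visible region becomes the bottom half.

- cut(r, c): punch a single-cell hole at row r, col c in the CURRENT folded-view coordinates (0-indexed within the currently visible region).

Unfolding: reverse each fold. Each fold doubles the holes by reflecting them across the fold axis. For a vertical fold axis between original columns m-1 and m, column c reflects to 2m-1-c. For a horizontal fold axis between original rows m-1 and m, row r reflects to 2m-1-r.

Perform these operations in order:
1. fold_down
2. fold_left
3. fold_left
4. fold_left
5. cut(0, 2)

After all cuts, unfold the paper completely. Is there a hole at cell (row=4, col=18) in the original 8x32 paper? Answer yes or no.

Answer: yes

Derivation:
Op 1 fold_down: fold axis h@4; visible region now rows[4,8) x cols[0,32) = 4x32
Op 2 fold_left: fold axis v@16; visible region now rows[4,8) x cols[0,16) = 4x16
Op 3 fold_left: fold axis v@8; visible region now rows[4,8) x cols[0,8) = 4x8
Op 4 fold_left: fold axis v@4; visible region now rows[4,8) x cols[0,4) = 4x4
Op 5 cut(0, 2): punch at orig (4,2); cuts so far [(4, 2)]; region rows[4,8) x cols[0,4) = 4x4
Unfold 1 (reflect across v@4): 2 holes -> [(4, 2), (4, 5)]
Unfold 2 (reflect across v@8): 4 holes -> [(4, 2), (4, 5), (4, 10), (4, 13)]
Unfold 3 (reflect across v@16): 8 holes -> [(4, 2), (4, 5), (4, 10), (4, 13), (4, 18), (4, 21), (4, 26), (4, 29)]
Unfold 4 (reflect across h@4): 16 holes -> [(3, 2), (3, 5), (3, 10), (3, 13), (3, 18), (3, 21), (3, 26), (3, 29), (4, 2), (4, 5), (4, 10), (4, 13), (4, 18), (4, 21), (4, 26), (4, 29)]
Holes: [(3, 2), (3, 5), (3, 10), (3, 13), (3, 18), (3, 21), (3, 26), (3, 29), (4, 2), (4, 5), (4, 10), (4, 13), (4, 18), (4, 21), (4, 26), (4, 29)]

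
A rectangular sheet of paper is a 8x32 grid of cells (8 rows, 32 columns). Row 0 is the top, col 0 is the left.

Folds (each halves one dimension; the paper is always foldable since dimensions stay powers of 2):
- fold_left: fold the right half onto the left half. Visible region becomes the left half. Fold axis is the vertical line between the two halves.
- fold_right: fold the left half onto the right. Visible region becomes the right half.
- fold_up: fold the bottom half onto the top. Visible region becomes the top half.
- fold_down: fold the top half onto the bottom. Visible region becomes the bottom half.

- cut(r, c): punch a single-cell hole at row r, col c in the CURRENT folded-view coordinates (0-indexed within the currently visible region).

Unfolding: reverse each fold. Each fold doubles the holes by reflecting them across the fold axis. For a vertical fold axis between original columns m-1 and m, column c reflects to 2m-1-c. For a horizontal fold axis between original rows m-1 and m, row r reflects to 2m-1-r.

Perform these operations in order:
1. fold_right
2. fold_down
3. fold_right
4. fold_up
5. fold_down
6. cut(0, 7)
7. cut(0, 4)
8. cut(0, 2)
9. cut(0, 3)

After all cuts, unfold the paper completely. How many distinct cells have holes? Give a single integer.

Answer: 128

Derivation:
Op 1 fold_right: fold axis v@16; visible region now rows[0,8) x cols[16,32) = 8x16
Op 2 fold_down: fold axis h@4; visible region now rows[4,8) x cols[16,32) = 4x16
Op 3 fold_right: fold axis v@24; visible region now rows[4,8) x cols[24,32) = 4x8
Op 4 fold_up: fold axis h@6; visible region now rows[4,6) x cols[24,32) = 2x8
Op 5 fold_down: fold axis h@5; visible region now rows[5,6) x cols[24,32) = 1x8
Op 6 cut(0, 7): punch at orig (5,31); cuts so far [(5, 31)]; region rows[5,6) x cols[24,32) = 1x8
Op 7 cut(0, 4): punch at orig (5,28); cuts so far [(5, 28), (5, 31)]; region rows[5,6) x cols[24,32) = 1x8
Op 8 cut(0, 2): punch at orig (5,26); cuts so far [(5, 26), (5, 28), (5, 31)]; region rows[5,6) x cols[24,32) = 1x8
Op 9 cut(0, 3): punch at orig (5,27); cuts so far [(5, 26), (5, 27), (5, 28), (5, 31)]; region rows[5,6) x cols[24,32) = 1x8
Unfold 1 (reflect across h@5): 8 holes -> [(4, 26), (4, 27), (4, 28), (4, 31), (5, 26), (5, 27), (5, 28), (5, 31)]
Unfold 2 (reflect across h@6): 16 holes -> [(4, 26), (4, 27), (4, 28), (4, 31), (5, 26), (5, 27), (5, 28), (5, 31), (6, 26), (6, 27), (6, 28), (6, 31), (7, 26), (7, 27), (7, 28), (7, 31)]
Unfold 3 (reflect across v@24): 32 holes -> [(4, 16), (4, 19), (4, 20), (4, 21), (4, 26), (4, 27), (4, 28), (4, 31), (5, 16), (5, 19), (5, 20), (5, 21), (5, 26), (5, 27), (5, 28), (5, 31), (6, 16), (6, 19), (6, 20), (6, 21), (6, 26), (6, 27), (6, 28), (6, 31), (7, 16), (7, 19), (7, 20), (7, 21), (7, 26), (7, 27), (7, 28), (7, 31)]
Unfold 4 (reflect across h@4): 64 holes -> [(0, 16), (0, 19), (0, 20), (0, 21), (0, 26), (0, 27), (0, 28), (0, 31), (1, 16), (1, 19), (1, 20), (1, 21), (1, 26), (1, 27), (1, 28), (1, 31), (2, 16), (2, 19), (2, 20), (2, 21), (2, 26), (2, 27), (2, 28), (2, 31), (3, 16), (3, 19), (3, 20), (3, 21), (3, 26), (3, 27), (3, 28), (3, 31), (4, 16), (4, 19), (4, 20), (4, 21), (4, 26), (4, 27), (4, 28), (4, 31), (5, 16), (5, 19), (5, 20), (5, 21), (5, 26), (5, 27), (5, 28), (5, 31), (6, 16), (6, 19), (6, 20), (6, 21), (6, 26), (6, 27), (6, 28), (6, 31), (7, 16), (7, 19), (7, 20), (7, 21), (7, 26), (7, 27), (7, 28), (7, 31)]
Unfold 5 (reflect across v@16): 128 holes -> [(0, 0), (0, 3), (0, 4), (0, 5), (0, 10), (0, 11), (0, 12), (0, 15), (0, 16), (0, 19), (0, 20), (0, 21), (0, 26), (0, 27), (0, 28), (0, 31), (1, 0), (1, 3), (1, 4), (1, 5), (1, 10), (1, 11), (1, 12), (1, 15), (1, 16), (1, 19), (1, 20), (1, 21), (1, 26), (1, 27), (1, 28), (1, 31), (2, 0), (2, 3), (2, 4), (2, 5), (2, 10), (2, 11), (2, 12), (2, 15), (2, 16), (2, 19), (2, 20), (2, 21), (2, 26), (2, 27), (2, 28), (2, 31), (3, 0), (3, 3), (3, 4), (3, 5), (3, 10), (3, 11), (3, 12), (3, 15), (3, 16), (3, 19), (3, 20), (3, 21), (3, 26), (3, 27), (3, 28), (3, 31), (4, 0), (4, 3), (4, 4), (4, 5), (4, 10), (4, 11), (4, 12), (4, 15), (4, 16), (4, 19), (4, 20), (4, 21), (4, 26), (4, 27), (4, 28), (4, 31), (5, 0), (5, 3), (5, 4), (5, 5), (5, 10), (5, 11), (5, 12), (5, 15), (5, 16), (5, 19), (5, 20), (5, 21), (5, 26), (5, 27), (5, 28), (5, 31), (6, 0), (6, 3), (6, 4), (6, 5), (6, 10), (6, 11), (6, 12), (6, 15), (6, 16), (6, 19), (6, 20), (6, 21), (6, 26), (6, 27), (6, 28), (6, 31), (7, 0), (7, 3), (7, 4), (7, 5), (7, 10), (7, 11), (7, 12), (7, 15), (7, 16), (7, 19), (7, 20), (7, 21), (7, 26), (7, 27), (7, 28), (7, 31)]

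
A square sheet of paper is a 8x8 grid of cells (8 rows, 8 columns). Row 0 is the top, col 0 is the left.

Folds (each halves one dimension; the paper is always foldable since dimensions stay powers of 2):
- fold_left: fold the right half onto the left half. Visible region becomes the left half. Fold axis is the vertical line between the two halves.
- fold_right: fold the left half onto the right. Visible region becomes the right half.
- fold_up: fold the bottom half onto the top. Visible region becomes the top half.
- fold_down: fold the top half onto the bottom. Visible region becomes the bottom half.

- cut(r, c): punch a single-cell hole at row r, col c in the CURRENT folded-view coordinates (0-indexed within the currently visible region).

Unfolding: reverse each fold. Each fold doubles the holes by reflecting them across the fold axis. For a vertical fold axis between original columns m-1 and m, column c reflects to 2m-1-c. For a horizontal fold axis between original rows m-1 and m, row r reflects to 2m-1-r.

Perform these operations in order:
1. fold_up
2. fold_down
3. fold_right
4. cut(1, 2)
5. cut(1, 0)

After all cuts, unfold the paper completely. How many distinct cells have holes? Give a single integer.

Op 1 fold_up: fold axis h@4; visible region now rows[0,4) x cols[0,8) = 4x8
Op 2 fold_down: fold axis h@2; visible region now rows[2,4) x cols[0,8) = 2x8
Op 3 fold_right: fold axis v@4; visible region now rows[2,4) x cols[4,8) = 2x4
Op 4 cut(1, 2): punch at orig (3,6); cuts so far [(3, 6)]; region rows[2,4) x cols[4,8) = 2x4
Op 5 cut(1, 0): punch at orig (3,4); cuts so far [(3, 4), (3, 6)]; region rows[2,4) x cols[4,8) = 2x4
Unfold 1 (reflect across v@4): 4 holes -> [(3, 1), (3, 3), (3, 4), (3, 6)]
Unfold 2 (reflect across h@2): 8 holes -> [(0, 1), (0, 3), (0, 4), (0, 6), (3, 1), (3, 3), (3, 4), (3, 6)]
Unfold 3 (reflect across h@4): 16 holes -> [(0, 1), (0, 3), (0, 4), (0, 6), (3, 1), (3, 3), (3, 4), (3, 6), (4, 1), (4, 3), (4, 4), (4, 6), (7, 1), (7, 3), (7, 4), (7, 6)]

Answer: 16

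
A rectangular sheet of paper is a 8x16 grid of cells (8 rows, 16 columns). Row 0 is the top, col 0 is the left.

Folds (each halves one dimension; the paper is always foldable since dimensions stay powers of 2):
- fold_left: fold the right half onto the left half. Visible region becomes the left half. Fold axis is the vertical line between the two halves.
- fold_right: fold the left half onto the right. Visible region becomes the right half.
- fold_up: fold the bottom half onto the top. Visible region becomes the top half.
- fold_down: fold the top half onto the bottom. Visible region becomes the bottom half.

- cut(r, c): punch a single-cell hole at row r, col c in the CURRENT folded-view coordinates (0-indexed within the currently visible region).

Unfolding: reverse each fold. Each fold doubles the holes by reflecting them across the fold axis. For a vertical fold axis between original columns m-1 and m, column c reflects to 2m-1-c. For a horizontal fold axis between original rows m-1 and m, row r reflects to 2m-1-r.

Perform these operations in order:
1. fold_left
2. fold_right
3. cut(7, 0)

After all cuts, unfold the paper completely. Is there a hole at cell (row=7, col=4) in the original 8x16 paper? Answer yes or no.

Op 1 fold_left: fold axis v@8; visible region now rows[0,8) x cols[0,8) = 8x8
Op 2 fold_right: fold axis v@4; visible region now rows[0,8) x cols[4,8) = 8x4
Op 3 cut(7, 0): punch at orig (7,4); cuts so far [(7, 4)]; region rows[0,8) x cols[4,8) = 8x4
Unfold 1 (reflect across v@4): 2 holes -> [(7, 3), (7, 4)]
Unfold 2 (reflect across v@8): 4 holes -> [(7, 3), (7, 4), (7, 11), (7, 12)]
Holes: [(7, 3), (7, 4), (7, 11), (7, 12)]

Answer: yes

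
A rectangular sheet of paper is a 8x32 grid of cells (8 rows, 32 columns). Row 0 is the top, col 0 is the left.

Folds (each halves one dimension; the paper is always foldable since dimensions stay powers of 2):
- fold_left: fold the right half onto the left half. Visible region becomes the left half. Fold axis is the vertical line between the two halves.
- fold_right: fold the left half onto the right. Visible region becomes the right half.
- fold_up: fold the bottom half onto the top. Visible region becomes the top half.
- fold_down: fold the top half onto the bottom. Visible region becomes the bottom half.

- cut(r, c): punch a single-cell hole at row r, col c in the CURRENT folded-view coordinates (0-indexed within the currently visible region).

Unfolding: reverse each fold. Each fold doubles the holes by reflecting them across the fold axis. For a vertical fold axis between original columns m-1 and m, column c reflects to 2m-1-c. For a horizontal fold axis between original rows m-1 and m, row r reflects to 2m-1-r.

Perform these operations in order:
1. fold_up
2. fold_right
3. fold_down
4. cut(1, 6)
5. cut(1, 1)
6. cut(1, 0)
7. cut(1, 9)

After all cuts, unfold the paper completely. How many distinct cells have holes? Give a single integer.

Op 1 fold_up: fold axis h@4; visible region now rows[0,4) x cols[0,32) = 4x32
Op 2 fold_right: fold axis v@16; visible region now rows[0,4) x cols[16,32) = 4x16
Op 3 fold_down: fold axis h@2; visible region now rows[2,4) x cols[16,32) = 2x16
Op 4 cut(1, 6): punch at orig (3,22); cuts so far [(3, 22)]; region rows[2,4) x cols[16,32) = 2x16
Op 5 cut(1, 1): punch at orig (3,17); cuts so far [(3, 17), (3, 22)]; region rows[2,4) x cols[16,32) = 2x16
Op 6 cut(1, 0): punch at orig (3,16); cuts so far [(3, 16), (3, 17), (3, 22)]; region rows[2,4) x cols[16,32) = 2x16
Op 7 cut(1, 9): punch at orig (3,25); cuts so far [(3, 16), (3, 17), (3, 22), (3, 25)]; region rows[2,4) x cols[16,32) = 2x16
Unfold 1 (reflect across h@2): 8 holes -> [(0, 16), (0, 17), (0, 22), (0, 25), (3, 16), (3, 17), (3, 22), (3, 25)]
Unfold 2 (reflect across v@16): 16 holes -> [(0, 6), (0, 9), (0, 14), (0, 15), (0, 16), (0, 17), (0, 22), (0, 25), (3, 6), (3, 9), (3, 14), (3, 15), (3, 16), (3, 17), (3, 22), (3, 25)]
Unfold 3 (reflect across h@4): 32 holes -> [(0, 6), (0, 9), (0, 14), (0, 15), (0, 16), (0, 17), (0, 22), (0, 25), (3, 6), (3, 9), (3, 14), (3, 15), (3, 16), (3, 17), (3, 22), (3, 25), (4, 6), (4, 9), (4, 14), (4, 15), (4, 16), (4, 17), (4, 22), (4, 25), (7, 6), (7, 9), (7, 14), (7, 15), (7, 16), (7, 17), (7, 22), (7, 25)]

Answer: 32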